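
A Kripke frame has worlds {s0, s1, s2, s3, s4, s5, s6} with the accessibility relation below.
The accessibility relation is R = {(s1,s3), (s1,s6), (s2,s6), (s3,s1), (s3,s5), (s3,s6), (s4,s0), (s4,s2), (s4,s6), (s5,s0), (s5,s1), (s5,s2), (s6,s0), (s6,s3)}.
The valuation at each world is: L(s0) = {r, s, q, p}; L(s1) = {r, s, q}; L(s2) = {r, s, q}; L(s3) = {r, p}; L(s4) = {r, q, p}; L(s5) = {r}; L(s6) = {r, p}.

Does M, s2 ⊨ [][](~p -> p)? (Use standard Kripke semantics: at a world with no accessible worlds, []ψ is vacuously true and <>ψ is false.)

Yes

At s2: [][](~p -> p) requires [](~p -> p) at every successor {s6}.
    At s6: [](~p -> p) requires ~p -> p at every successor {s0, s3}.
      At s0: ~p -> p is true.
      At s3: ~p -> p is true.
    So [](~p -> p) is true at s6.
So [][](~p -> p) is true at s2.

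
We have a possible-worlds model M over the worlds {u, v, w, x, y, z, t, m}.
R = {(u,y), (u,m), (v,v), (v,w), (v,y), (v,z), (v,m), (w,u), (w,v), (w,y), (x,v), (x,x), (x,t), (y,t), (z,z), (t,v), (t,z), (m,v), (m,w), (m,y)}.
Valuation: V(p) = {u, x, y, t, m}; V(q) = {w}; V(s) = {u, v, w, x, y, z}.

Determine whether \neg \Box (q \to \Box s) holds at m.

No

At m: \Box (q \to \Box s) is true, so \neg \Box (q \to \Box s) is false.
  At m: \Box (q \to \Box s) requires q \to \Box s at every successor {v, w, y}.
      At v: q is false, \Box s is false, so q \to \Box s is true.
      At w: q is true, \Box s is true, so q \to \Box s is true.
      At y: q is false, \Box s is false, so q \to \Box s is true.
  So \Box (q \to \Box s) is true at m.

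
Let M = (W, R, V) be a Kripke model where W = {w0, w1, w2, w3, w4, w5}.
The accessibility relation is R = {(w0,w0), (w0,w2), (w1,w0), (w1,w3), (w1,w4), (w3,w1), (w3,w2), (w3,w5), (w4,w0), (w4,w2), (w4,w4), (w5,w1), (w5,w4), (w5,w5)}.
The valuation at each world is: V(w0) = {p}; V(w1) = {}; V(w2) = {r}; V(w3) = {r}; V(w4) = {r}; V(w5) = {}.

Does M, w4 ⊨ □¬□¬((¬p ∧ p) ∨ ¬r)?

Recall that □ψ holds at a world iff ψ holds at every accessible world, and ◇ψ holds iff ψ holds at some accessible world.
At w4: □¬□¬((¬p ∧ p) ∨ ¬r) requires ¬□¬((¬p ∧ p) ∨ ¬r) at every successor {w0, w2, w4}.
  ¬□¬((¬p ∧ p) ∨ ¬r) fails at w2, so □¬□¬((¬p ∧ p) ∨ ¬r) is false at w4.
    At w2: □¬((¬p ∧ p) ∨ ¬r) is true, so ¬□¬((¬p ∧ p) ∨ ¬r) is false.
      At w2: no accessible worlds, so □¬((¬p ∧ p) ∨ ¬r) holds vacuously.

No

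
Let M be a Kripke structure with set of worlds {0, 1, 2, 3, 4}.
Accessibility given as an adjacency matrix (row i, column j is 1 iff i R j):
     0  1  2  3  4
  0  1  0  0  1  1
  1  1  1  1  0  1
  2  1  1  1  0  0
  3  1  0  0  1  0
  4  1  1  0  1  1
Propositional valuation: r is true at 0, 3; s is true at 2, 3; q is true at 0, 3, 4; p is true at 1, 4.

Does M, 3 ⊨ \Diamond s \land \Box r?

Yes

At 3: \Diamond s is true, \Box r is true, so \Diamond s \land \Box r is true.
  At 3: \Diamond s requires s at some successor in {0, 3}.
    s holds at 3, so \Diamond s is true at 3.
  At 3: \Box r requires r at every successor {0, 3}.
    At 0: r is true.
    At 3: r is true.
  So \Box r is true at 3.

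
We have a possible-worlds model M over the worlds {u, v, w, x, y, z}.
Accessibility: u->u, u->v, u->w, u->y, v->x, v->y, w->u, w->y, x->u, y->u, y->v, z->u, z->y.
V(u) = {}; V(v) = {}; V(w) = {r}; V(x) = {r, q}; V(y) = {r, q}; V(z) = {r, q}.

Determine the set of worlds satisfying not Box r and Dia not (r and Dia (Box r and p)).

Recall that Box ψ holds at a world iff ψ holds at every accessible world, and Dia ψ holds iff ψ holds at some accessible world.
Let φ = not Box r and Dia not (r and Dia (Box r and p)). Evaluate φ at each world:
  u (successors {u, v, w, y}): φ is true.
  v (successors {x, y}): φ is false.
  w (successors {u, y}): φ is true.
  x (successors {u}): φ is true.
  y (successors {u, v}): φ is true.
  z (successors {u, y}): φ is true.
For instance, at y:
  At y: not Box r is true, Dia not (r and Dia (Box r and p)) is true, so not Box r and Dia not (r and Dia (Box r and p)) is true.
    At y: Box r is false, so not Box r is true.
      At y: Box r requires r at every successor {u, v}.
        r fails at u, so Box r is false at y.
    At y: Dia not (r and Dia (Box r and p)) requires not (r and Dia (Box r and p)) at some successor in {u, v}.
      not (r and Dia (Box r and p)) holds at u, so Dia not (r and Dia (Box r and p)) is true at y.
Satisfying worlds: {u, w, x, y, z}

u, w, x, y, z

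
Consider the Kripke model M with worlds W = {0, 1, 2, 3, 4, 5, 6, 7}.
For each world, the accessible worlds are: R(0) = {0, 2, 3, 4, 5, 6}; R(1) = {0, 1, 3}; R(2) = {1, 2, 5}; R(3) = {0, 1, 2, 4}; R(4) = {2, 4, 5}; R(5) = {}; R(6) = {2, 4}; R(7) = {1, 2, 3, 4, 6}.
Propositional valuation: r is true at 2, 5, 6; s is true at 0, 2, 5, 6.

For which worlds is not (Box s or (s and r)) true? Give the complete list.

Let φ = not (Box s or (s and r)). Evaluate φ at each world:
  0 (successors {0, 2, 3, 4, 5, 6}): φ is true.
  1 (successors {0, 1, 3}): φ is true.
  2 (successors {1, 2, 5}): φ is false.
  3 (successors {0, 1, 2, 4}): φ is true.
  4 (successors {2, 4, 5}): φ is true.
  5 (successors ∅): φ is false.
  6 (successors {2, 4}): φ is false.
  7 (successors {1, 2, 3, 4, 6}): φ is true.
For instance, at 6:
  At 6: Box s or (s and r) is true, so not (Box s or (s and r)) is false.
    At 6: Box s is false, s and r is true, so Box s or (s and r) is true.
      At 6: Box s requires s at every successor {2, 4}.
        s fails at 4, so Box s is false at 6.
Satisfying worlds: {0, 1, 3, 4, 7}

0, 1, 3, 4, 7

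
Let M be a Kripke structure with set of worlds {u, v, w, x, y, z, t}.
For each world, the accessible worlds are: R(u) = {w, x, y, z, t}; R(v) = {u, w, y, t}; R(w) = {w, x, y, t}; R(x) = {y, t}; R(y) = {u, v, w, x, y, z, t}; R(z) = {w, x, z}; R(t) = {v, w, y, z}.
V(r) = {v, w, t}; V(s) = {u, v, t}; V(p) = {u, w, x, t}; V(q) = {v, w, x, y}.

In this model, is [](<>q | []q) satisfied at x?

At x: [](<>q | []q) requires <>q | []q at every successor {y, t}.
    At y: <>q is true, []q is false, so <>q | []q is true.
      At y: <>q requires q at some successor in {u, v, w, x, y, z, t}.
        q holds at v, so <>q is true at y.
      At y: []q requires q at every successor {u, v, w, x, y, z, t}.
        q fails at u, so []q is false at y.
    At t: <>q is true, []q is false, so <>q | []q is true.
      At t: <>q requires q at some successor in {v, w, y, z}.
        q holds at v, so <>q is true at t.
      At t: []q requires q at every successor {v, w, y, z}.
        q fails at z, so []q is false at t.
So [](<>q | []q) is true at x.

Yes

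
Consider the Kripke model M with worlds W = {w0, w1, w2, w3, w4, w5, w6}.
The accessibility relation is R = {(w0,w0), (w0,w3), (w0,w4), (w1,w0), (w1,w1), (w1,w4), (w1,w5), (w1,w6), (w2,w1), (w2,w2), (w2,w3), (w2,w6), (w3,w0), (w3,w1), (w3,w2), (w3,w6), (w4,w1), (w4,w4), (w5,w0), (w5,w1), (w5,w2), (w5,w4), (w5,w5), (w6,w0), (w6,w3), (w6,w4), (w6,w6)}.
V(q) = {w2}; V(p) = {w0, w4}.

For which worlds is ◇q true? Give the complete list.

Let φ = ◇q. Evaluate φ at each world:
  w0 (successors {w0, w3, w4}): φ is false.
  w1 (successors {w0, w1, w4, w5, w6}): φ is false.
  w2 (successors {w1, w2, w3, w6}): φ is true.
  w3 (successors {w0, w1, w2, w6}): φ is true.
  w4 (successors {w1, w4}): φ is false.
  w5 (successors {w0, w1, w2, w4, w5}): φ is true.
  w6 (successors {w0, w3, w4, w6}): φ is false.
For instance, at w4:
  At w4: ◇q requires q at some successor in {w1, w4}.
    At w1: q is false.
    At w4: q is false.
  So ◇q is false at w4.
Satisfying worlds: {w2, w3, w5}

w2, w3, w5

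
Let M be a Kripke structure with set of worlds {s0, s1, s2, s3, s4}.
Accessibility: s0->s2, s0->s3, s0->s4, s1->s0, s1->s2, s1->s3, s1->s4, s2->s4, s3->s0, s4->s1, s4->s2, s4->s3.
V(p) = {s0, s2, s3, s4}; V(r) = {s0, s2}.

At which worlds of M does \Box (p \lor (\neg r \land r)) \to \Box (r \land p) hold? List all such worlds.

s3, s4

Let φ = \Box (p \lor (\neg r \land r)) \to \Box (r \land p). Evaluate φ at each world:
  s0 (successors {s2, s3, s4}): φ is false.
  s1 (successors {s0, s2, s3, s4}): φ is false.
  s2 (successors {s4}): φ is false.
  s3 (successors {s0}): φ is true.
  s4 (successors {s1, s2, s3}): φ is true.
For instance, at s4:
  At s4: \Box (p \lor (\neg r \land r)) is false, \Box (r \land p) is false, so \Box (p \lor (\neg r \land r)) \to \Box (r \land p) is true.
    At s4: \Box (p \lor (\neg r \land r)) requires p \lor (\neg r \land r) at every successor {s1, s2, s3}.
      p \lor (\neg r \land r) fails at s1, so \Box (p \lor (\neg r \land r)) is false at s4.
    At s4: \Box (r \land p) requires r \land p at every successor {s1, s2, s3}.
      r \land p fails at s1, so \Box (r \land p) is false at s4.
Satisfying worlds: {s3, s4}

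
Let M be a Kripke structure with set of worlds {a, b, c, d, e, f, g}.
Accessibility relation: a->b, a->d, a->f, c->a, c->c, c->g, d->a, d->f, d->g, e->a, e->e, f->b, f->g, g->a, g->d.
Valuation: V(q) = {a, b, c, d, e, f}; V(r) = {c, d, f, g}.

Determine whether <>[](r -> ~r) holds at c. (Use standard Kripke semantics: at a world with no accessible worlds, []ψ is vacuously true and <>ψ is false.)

Recall that []ψ holds at a world iff ψ holds at every accessible world, and <>ψ holds iff ψ holds at some accessible world.
At c: <>[](r -> ~r) requires [](r -> ~r) at some successor in {a, c, g}.
  At a: [](r -> ~r) is false.
  At c: [](r -> ~r) is false.
  At g: [](r -> ~r) is false.
So <>[](r -> ~r) is false at c.

No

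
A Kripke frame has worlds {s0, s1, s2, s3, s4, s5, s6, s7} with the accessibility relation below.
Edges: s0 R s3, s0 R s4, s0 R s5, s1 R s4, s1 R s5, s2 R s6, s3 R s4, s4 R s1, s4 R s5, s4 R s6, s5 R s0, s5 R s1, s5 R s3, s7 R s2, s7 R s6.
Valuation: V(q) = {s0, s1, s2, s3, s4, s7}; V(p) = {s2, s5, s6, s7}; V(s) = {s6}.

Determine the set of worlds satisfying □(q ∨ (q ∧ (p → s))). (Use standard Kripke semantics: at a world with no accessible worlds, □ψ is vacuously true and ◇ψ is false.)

s3, s5, s6

Let φ = □(q ∨ (q ∧ (p → s))). Evaluate φ at each world:
  s0 (successors {s3, s4, s5}): φ is false.
  s1 (successors {s4, s5}): φ is false.
  s2 (successors {s6}): φ is false.
  s3 (successors {s4}): φ is true.
  s4 (successors {s1, s5, s6}): φ is false.
  s5 (successors {s0, s1, s3}): φ is true.
  s6 (successors ∅): φ is true.
  s7 (successors {s2, s6}): φ is false.
For instance, at s5:
  At s5: □(q ∨ (q ∧ (p → s))) requires q ∨ (q ∧ (p → s)) at every successor {s0, s1, s3}.
    At s0: q ∨ (q ∧ (p → s)) is true.
    At s1: q ∨ (q ∧ (p → s)) is true.
    At s3: q ∨ (q ∧ (p → s)) is true.
  So □(q ∨ (q ∧ (p → s))) is true at s5.
Satisfying worlds: {s3, s5, s6}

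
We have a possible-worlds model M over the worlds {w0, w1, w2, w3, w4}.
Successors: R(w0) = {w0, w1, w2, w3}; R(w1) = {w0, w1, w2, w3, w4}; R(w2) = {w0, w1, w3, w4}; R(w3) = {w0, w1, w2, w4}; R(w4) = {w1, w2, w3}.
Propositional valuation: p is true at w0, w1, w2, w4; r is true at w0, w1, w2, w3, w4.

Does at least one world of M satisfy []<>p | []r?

Let φ = []<>p | []r. Evaluate φ at each world:
  w0 (successors {w0, w1, w2, w3}): φ is true.
  w1 (successors {w0, w1, w2, w3, w4}): φ is true.
  w2 (successors {w0, w1, w3, w4}): φ is true.
  w3 (successors {w0, w1, w2, w4}): φ is true.
  w4 (successors {w1, w2, w3}): φ is true.
Detail at w0 (witness):
  At w0: []<>p is true, []r is true, so []<>p | []r is true.
    At w0: []<>p requires <>p at every successor {w0, w1, w2, w3}.
      At w0: <>p is true.
      At w1: <>p is true.
      At w2: <>p is true.
      At w3: <>p is true.
    So []<>p is true at w0.
    At w0: []r requires r at every successor {w0, w1, w2, w3}.
      At w0: r is true.
      At w1: r is true.
      At w2: r is true.
      At w3: r is true.
    So []r is true at w0.

Yes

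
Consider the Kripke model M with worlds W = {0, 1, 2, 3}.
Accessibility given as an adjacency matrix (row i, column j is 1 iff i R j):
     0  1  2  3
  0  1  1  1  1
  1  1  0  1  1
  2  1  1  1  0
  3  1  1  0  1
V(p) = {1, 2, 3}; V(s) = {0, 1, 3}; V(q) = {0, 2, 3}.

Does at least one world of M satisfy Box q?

Let φ = Box q. Evaluate φ at each world:
  0 (successors {0, 1, 2, 3}): φ is false.
  1 (successors {0, 2, 3}): φ is true.
  2 (successors {0, 1, 2}): φ is false.
  3 (successors {0, 1, 3}): φ is false.
Detail at 1 (witness):
  At 1: Box q requires q at every successor {0, 2, 3}.
    At 0: q is true.
    At 2: q is true.
    At 3: q is true.
  So Box q is true at 1.

Yes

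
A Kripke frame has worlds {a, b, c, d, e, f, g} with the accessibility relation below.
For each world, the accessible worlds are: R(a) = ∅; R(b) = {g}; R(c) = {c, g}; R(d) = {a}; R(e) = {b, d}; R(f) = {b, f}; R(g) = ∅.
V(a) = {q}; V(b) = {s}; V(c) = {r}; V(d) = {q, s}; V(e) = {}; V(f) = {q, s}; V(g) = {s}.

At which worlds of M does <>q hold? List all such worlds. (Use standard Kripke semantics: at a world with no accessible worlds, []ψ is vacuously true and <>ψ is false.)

d, e, f

Let φ = <>q. Evaluate φ at each world:
  a (successors ∅): φ is false.
  b (successors {g}): φ is false.
  c (successors {c, g}): φ is false.
  d (successors {a}): φ is true.
  e (successors {b, d}): φ is true.
  f (successors {b, f}): φ is true.
  g (successors ∅): φ is false.
For instance, at f:
  At f: <>q requires q at some successor in {b, f}.
    q holds at f, so <>q is true at f.
Satisfying worlds: {d, e, f}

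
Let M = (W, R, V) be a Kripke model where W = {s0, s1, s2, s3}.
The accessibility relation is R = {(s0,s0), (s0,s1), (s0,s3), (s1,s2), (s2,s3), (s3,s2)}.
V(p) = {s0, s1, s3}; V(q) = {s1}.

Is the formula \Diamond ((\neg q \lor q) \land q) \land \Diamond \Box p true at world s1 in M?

At s1: \Diamond ((\neg q \lor q) \land q) is false, \Diamond \Box p is true, so \Diamond ((\neg q \lor q) \land q) \land \Diamond \Box p is false.
  At s1: \Diamond ((\neg q \lor q) \land q) requires (\neg q \lor q) \land q at some successor in {s2}.
    At s2: (\neg q \lor q) \land q is false.
  So \Diamond ((\neg q \lor q) \land q) is false at s1.
  At s1: \Diamond \Box p requires \Box p at some successor in {s2}.
    \Box p holds at s2, so \Diamond \Box p is true at s1.
      At s2: \Box p requires p at every successor {s3}.
        At s3: p is true.
      So \Box p is true at s2.

No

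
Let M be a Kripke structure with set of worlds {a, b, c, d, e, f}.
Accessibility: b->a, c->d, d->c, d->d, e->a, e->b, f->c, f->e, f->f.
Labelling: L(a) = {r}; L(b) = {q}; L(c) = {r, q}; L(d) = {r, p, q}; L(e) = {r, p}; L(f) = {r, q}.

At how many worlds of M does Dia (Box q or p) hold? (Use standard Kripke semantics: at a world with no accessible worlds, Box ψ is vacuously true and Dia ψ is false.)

5

Recall that Box ψ holds at a world iff ψ holds at every accessible world, and Dia ψ holds iff ψ holds at some accessible world.
Let φ = Dia (Box q or p). Evaluate φ at each world:
  a (successors ∅): φ is false.
  b (successors {a}): φ is true.
  c (successors {d}): φ is true.
  d (successors {c, d}): φ is true.
  e (successors {a, b}): φ is true.
  f (successors {c, e, f}): φ is true.
For instance, at f:
  At f: Dia (Box q or p) requires Box q or p at some successor in {c, e, f}.
    Box q or p holds at c, so Dia (Box q or p) is true at f.
      At c: Box q is true, p is false, so Box q or p is true.
Satisfying worlds: {b, c, d, e, f}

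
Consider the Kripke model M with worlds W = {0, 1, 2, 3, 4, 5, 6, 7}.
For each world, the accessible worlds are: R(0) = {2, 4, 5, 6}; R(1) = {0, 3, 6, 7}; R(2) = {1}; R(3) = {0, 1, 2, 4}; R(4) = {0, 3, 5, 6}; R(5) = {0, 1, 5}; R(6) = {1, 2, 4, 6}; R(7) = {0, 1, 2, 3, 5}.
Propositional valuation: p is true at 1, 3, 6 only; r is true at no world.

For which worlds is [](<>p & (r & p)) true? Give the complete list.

Recall that []ψ holds at a world iff ψ holds at every accessible world, and <>ψ holds iff ψ holds at some accessible world.
Let φ = [](<>p & (r & p)). Evaluate φ at each world:
  0 (successors {2, 4, 5, 6}): φ is false.
  1 (successors {0, 3, 6, 7}): φ is false.
  2 (successors {1}): φ is false.
  3 (successors {0, 1, 2, 4}): φ is false.
  4 (successors {0, 3, 5, 6}): φ is false.
  5 (successors {0, 1, 5}): φ is false.
  6 (successors {1, 2, 4, 6}): φ is false.
  7 (successors {0, 1, 2, 3, 5}): φ is false.
For instance, at 0:
  At 0: [](<>p & (r & p)) requires <>p & (r & p) at every successor {2, 4, 5, 6}.
    <>p & (r & p) fails at 2, so [](<>p & (r & p)) is false at 0.
      At 2: <>p is true, r & p is false, so <>p & (r & p) is false.
Satisfying worlds: none.

none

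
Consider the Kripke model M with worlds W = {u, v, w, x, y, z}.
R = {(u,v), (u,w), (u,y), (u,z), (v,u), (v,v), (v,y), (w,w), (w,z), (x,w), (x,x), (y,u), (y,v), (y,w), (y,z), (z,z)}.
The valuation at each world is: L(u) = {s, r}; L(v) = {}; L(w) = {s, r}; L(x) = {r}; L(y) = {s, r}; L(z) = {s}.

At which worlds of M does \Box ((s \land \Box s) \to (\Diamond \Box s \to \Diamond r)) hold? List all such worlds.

v, x

Let φ = \Box ((s \land \Box s) \to (\Diamond \Box s \to \Diamond r)). Evaluate φ at each world:
  u (successors {v, w, y, z}): φ is false.
  v (successors {u, v, y}): φ is true.
  w (successors {w, z}): φ is false.
  x (successors {w, x}): φ is true.
  y (successors {u, v, w, z}): φ is false.
  z (successors {z}): φ is false.
For instance, at y:
  At y: \Box ((s \land \Box s) \to (\Diamond \Box s \to \Diamond r)) requires (s \land \Box s) \to (\Diamond \Box s \to \Diamond r) at every successor {u, v, w, z}.
    (s \land \Box s) \to (\Diamond \Box s \to \Diamond r) fails at z, so \Box ((s \land \Box s) \to (\Diamond \Box s \to \Diamond r)) is false at y.
      At z: s \land \Box s is true, \Diamond \Box s \to \Diamond r is false, so (s \land \Box s) \to (\Diamond \Box s \to \Diamond r) is false.
Satisfying worlds: {v, x}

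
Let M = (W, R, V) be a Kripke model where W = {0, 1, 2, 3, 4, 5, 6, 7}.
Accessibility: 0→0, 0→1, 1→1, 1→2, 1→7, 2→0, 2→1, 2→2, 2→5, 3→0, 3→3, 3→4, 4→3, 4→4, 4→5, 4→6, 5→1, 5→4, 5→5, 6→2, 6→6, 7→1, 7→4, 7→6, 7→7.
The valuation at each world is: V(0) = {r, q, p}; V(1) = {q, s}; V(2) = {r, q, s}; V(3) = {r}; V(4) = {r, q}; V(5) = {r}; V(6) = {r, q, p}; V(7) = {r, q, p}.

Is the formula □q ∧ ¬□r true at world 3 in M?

No

At 3: □q is false, ¬□r is false, so □q ∧ ¬□r is false.
  At 3: □q requires q at every successor {0, 3, 4}.
    q fails at 3, so □q is false at 3.
  At 3: □r is true, so ¬□r is false.
    At 3: □r requires r at every successor {0, 3, 4}.
      At 0: r is true.
      At 3: r is true.
      At 4: r is true.
    So □r is true at 3.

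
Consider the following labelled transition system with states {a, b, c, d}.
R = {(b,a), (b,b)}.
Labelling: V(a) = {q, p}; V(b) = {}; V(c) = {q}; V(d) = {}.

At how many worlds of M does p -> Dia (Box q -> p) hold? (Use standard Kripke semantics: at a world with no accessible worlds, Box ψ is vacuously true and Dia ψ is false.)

Let φ = p -> Dia (Box q -> p). Evaluate φ at each world:
  a (successors ∅): φ is false.
  b (successors {a, b}): φ is true.
  c (successors ∅): φ is true.
  d (successors ∅): φ is true.
For instance, at b:
  At b: p is false, Dia (Box q -> p) is true, so p -> Dia (Box q -> p) is true.
    At b: Dia (Box q -> p) requires Box q -> p at some successor in {a, b}.
      Box q -> p holds at a, so Dia (Box q -> p) is true at b.
Satisfying worlds: {b, c, d}

3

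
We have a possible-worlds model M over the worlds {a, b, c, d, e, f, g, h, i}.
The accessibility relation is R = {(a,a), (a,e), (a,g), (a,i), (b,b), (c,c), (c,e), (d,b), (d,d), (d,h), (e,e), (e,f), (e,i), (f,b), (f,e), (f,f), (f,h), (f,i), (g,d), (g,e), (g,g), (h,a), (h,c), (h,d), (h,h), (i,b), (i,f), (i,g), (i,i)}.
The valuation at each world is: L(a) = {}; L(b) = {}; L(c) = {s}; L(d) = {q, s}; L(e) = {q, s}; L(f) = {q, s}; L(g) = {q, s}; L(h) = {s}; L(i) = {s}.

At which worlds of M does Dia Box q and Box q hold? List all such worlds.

Recall that Box ψ holds at a world iff ψ holds at every accessible world, and Dia ψ holds iff ψ holds at some accessible world.
Let φ = Dia Box q and Box q. Evaluate φ at each world:
  a (successors {a, e, g, i}): φ is false.
  b (successors {b}): φ is false.
  c (successors {c, e}): φ is false.
  d (successors {b, d, h}): φ is false.
  e (successors {e, f, i}): φ is false.
  f (successors {b, e, f, h, i}): φ is false.
  g (successors {d, e, g}): φ is true.
  h (successors {a, c, d, h}): φ is false.
  i (successors {b, f, g, i}): φ is false.
For instance, at a:
  At a: Dia Box q is true, Box q is false, so Dia Box q and Box q is false.
    At a: Dia Box q requires Box q at some successor in {a, e, g, i}.
      Box q holds at g, so Dia Box q is true at a.
    At a: Box q requires q at every successor {a, e, g, i}.
      q fails at a, so Box q is false at a.
Satisfying worlds: {g}

g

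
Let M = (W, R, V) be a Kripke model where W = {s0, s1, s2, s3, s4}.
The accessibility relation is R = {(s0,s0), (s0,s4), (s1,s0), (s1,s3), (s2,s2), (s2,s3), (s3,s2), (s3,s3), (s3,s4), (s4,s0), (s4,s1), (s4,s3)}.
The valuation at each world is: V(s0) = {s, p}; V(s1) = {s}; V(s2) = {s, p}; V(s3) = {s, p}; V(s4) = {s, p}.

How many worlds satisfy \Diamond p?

Recall that \Diamond ψ holds at a world iff ψ holds at some accessible world.
Let φ = \Diamond p. Evaluate φ at each world:
  s0 (successors {s0, s4}): φ is true.
  s1 (successors {s0, s3}): φ is true.
  s2 (successors {s2, s3}): φ is true.
  s3 (successors {s2, s3, s4}): φ is true.
  s4 (successors {s0, s1, s3}): φ is true.
For instance, at s4:
  At s4: \Diamond p requires p at some successor in {s0, s1, s3}.
    p holds at s0, so \Diamond p is true at s4.
Satisfying worlds: {s0, s1, s2, s3, s4}

5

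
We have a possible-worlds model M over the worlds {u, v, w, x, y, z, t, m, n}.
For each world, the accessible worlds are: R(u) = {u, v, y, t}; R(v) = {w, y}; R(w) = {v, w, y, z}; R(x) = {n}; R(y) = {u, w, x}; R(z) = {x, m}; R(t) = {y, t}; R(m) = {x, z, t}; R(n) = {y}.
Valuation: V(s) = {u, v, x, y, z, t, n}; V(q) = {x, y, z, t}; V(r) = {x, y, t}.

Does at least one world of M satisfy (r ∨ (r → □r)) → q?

Let φ = (r ∨ (r → □r)) → q. Evaluate φ at each world:
  u (successors {u, v, y, t}): φ is false.
  v (successors {w, y}): φ is false.
  w (successors {v, w, y, z}): φ is false.
  x (successors {n}): φ is true.
  y (successors {u, w, x}): φ is true.
  z (successors {x, m}): φ is true.
  t (successors {y, t}): φ is true.
  m (successors {x, z, t}): φ is false.
  n (successors {y}): φ is false.
Detail at x (witness):
  At x: r ∨ (r → □r) is true, q is true, so (r ∨ (r → □r)) → q is true.
    At x: r is true, r → □r is false, so r ∨ (r → □r) is true.
      At x: r is true, □r is false, so r → □r is false.

Yes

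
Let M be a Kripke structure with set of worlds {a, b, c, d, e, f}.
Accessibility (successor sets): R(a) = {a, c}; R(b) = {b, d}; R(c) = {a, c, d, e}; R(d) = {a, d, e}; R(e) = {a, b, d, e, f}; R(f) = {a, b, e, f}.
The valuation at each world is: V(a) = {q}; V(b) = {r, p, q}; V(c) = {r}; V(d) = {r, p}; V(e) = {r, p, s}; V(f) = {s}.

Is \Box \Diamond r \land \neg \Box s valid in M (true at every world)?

Let φ = \Box \Diamond r \land \neg \Box s. Evaluate φ at each world:
  a (successors {a, c}): φ is true.
  b (successors {b, d}): φ is true.
  c (successors {a, c, d, e}): φ is true.
  d (successors {a, d, e}): φ is true.
  e (successors {a, b, d, e, f}): φ is true.
  f (successors {a, b, e, f}): φ is true.
For instance, at a:
  At a: \Box \Diamond r is true, \neg \Box s is true, so \Box \Diamond r \land \neg \Box s is true.
    At a: \Box \Diamond r requires \Diamond r at every successor {a, c}.
      At a: \Diamond r is true.
      At c: \Diamond r is true.
    So \Box \Diamond r is true at a.
    At a: \Box s is false, so \neg \Box s is true.
      At a: \Box s requires s at every successor {a, c}.
        s fails at a, so \Box s is false at a.

Yes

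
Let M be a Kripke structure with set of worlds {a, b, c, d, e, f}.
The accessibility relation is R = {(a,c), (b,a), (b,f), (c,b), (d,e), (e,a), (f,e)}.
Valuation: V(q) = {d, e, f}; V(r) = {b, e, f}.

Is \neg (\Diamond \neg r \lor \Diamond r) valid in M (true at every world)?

No

Recall that \Diamond ψ holds at a world iff ψ holds at some accessible world.
Let φ = \neg (\Diamond \neg r \lor \Diamond r). Evaluate φ at each world:
  a (successors {c}): φ is false.
  b (successors {a, f}): φ is false.
  c (successors {b}): φ is false.
  d (successors {e}): φ is false.
  e (successors {a}): φ is false.
  f (successors {e}): φ is false.
Detail at a (counterexample):
  At a: \Diamond \neg r \lor \Diamond r is true, so \neg (\Diamond \neg r \lor \Diamond r) is false.
    At a: \Diamond \neg r is true, \Diamond r is false, so \Diamond \neg r \lor \Diamond r is true.
      At a: \Diamond \neg r requires \neg r at some successor in {c}.
        \neg r holds at c, so \Diamond \neg r is true at a.
      At a: \Diamond r requires r at some successor in {c}.
        At c: r is false.
      So \Diamond r is false at a.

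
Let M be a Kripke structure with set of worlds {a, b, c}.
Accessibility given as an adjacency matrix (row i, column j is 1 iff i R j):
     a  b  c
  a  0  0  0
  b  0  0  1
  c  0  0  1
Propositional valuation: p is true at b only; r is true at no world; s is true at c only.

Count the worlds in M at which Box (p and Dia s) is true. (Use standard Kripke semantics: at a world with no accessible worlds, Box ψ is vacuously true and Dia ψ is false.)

Let φ = Box (p and Dia s). Evaluate φ at each world:
  a (successors ∅): φ is true.
  b (successors {c}): φ is false.
  c (successors {c}): φ is false.
For instance, at c:
  At c: Box (p and Dia s) requires p and Dia s at every successor {c}.
    p and Dia s fails at c, so Box (p and Dia s) is false at c.
      At c: p is false, Dia s is true, so p and Dia s is false.
Satisfying worlds: {a}

1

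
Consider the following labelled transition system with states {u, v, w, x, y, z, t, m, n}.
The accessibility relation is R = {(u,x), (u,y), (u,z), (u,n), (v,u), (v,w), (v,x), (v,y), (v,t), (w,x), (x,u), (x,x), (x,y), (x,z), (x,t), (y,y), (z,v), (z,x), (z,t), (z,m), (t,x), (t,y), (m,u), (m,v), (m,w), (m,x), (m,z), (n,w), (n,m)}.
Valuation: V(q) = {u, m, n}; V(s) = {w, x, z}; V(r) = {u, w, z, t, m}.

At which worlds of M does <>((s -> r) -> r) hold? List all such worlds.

u, v, w, x, z, t, m, n

Let φ = <>((s -> r) -> r). Evaluate φ at each world:
  u (successors {x, y, z, n}): φ is true.
  v (successors {u, w, x, y, t}): φ is true.
  w (successors {x}): φ is true.
  x (successors {u, x, y, z, t}): φ is true.
  y (successors {y}): φ is false.
  z (successors {v, x, t, m}): φ is true.
  t (successors {x, y}): φ is true.
  m (successors {u, v, w, x, z}): φ is true.
  n (successors {w, m}): φ is true.
For instance, at x:
  At x: <>((s -> r) -> r) requires (s -> r) -> r at some successor in {u, x, y, z, t}.
    (s -> r) -> r holds at u, so <>((s -> r) -> r) is true at x.
Satisfying worlds: {u, v, w, x, z, t, m, n}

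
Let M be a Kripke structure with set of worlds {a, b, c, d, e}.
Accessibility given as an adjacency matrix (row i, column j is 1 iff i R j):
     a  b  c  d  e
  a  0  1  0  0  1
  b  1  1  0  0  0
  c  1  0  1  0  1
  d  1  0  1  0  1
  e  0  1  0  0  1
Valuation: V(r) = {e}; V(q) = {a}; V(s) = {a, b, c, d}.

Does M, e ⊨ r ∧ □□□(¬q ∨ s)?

At e: r is true, □□□(¬q ∨ s) is true, so r ∧ □□□(¬q ∨ s) is true.
  At e: □□□(¬q ∨ s) requires □□(¬q ∨ s) at every successor {b, e}.
      At b: □□(¬q ∨ s) requires □(¬q ∨ s) at every successor {a, b}.
        At a: □(¬q ∨ s) is true.
        At b: □(¬q ∨ s) is true.
      So □□(¬q ∨ s) is true at b.
      At e: □□(¬q ∨ s) requires □(¬q ∨ s) at every successor {b, e}.
        At b: □(¬q ∨ s) is true.
        At e: □(¬q ∨ s) is true.
      So □□(¬q ∨ s) is true at e.
  So □□□(¬q ∨ s) is true at e.

Yes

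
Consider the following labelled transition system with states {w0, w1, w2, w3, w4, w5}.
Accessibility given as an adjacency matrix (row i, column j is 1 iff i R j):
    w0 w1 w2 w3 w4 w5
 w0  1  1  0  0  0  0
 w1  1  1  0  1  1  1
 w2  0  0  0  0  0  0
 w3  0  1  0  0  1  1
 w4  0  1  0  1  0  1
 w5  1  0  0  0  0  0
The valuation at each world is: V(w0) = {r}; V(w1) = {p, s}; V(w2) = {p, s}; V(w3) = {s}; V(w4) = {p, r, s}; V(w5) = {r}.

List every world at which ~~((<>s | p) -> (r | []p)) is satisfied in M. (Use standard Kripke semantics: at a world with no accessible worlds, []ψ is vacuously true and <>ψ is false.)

w0, w2, w4, w5

Let φ = ~~((<>s | p) -> (r | []p)). Evaluate φ at each world:
  w0 (successors {w0, w1}): φ is true.
  w1 (successors {w0, w1, w3, w4, w5}): φ is false.
  w2 (successors ∅): φ is true.
  w3 (successors {w1, w4, w5}): φ is false.
  w4 (successors {w1, w3, w5}): φ is true.
  w5 (successors {w0}): φ is true.
For instance, at w0:
  At w0: ~((<>s | p) -> (r | []p)) is false, so ~~((<>s | p) -> (r | []p)) is true.
    At w0: (<>s | p) -> (r | []p) is true, so ~((<>s | p) -> (r | []p)) is false.
      At w0: <>s | p is true, r | []p is true, so (<>s | p) -> (r | []p) is true.
Satisfying worlds: {w0, w2, w4, w5}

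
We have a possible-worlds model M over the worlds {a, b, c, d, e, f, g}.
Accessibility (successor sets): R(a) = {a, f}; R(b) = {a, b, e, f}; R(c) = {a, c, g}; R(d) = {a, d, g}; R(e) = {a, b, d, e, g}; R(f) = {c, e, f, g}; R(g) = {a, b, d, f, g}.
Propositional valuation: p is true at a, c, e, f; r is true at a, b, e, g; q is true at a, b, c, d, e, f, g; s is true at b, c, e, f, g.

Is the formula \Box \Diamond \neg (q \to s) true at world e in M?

At e: \Box \Diamond \neg (q \to s) requires \Diamond \neg (q \to s) at every successor {a, b, d, e, g}.
  At a: \Diamond \neg (q \to s) is true.
  At b: \Diamond \neg (q \to s) is true.
  At d: \Diamond \neg (q \to s) is true.
  At e: \Diamond \neg (q \to s) is true.
  At g: \Diamond \neg (q \to s) is true.
So \Box \Diamond \neg (q \to s) is true at e.

Yes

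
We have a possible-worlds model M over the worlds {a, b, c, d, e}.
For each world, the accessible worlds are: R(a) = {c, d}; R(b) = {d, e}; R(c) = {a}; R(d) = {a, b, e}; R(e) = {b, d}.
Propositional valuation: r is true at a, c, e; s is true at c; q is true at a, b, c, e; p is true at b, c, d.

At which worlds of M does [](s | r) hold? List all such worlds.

c

Let φ = [](s | r). Evaluate φ at each world:
  a (successors {c, d}): φ is false.
  b (successors {d, e}): φ is false.
  c (successors {a}): φ is true.
  d (successors {a, b, e}): φ is false.
  e (successors {b, d}): φ is false.
For instance, at b:
  At b: [](s | r) requires s | r at every successor {d, e}.
    s | r fails at d, so [](s | r) is false at b.
Satisfying worlds: {c}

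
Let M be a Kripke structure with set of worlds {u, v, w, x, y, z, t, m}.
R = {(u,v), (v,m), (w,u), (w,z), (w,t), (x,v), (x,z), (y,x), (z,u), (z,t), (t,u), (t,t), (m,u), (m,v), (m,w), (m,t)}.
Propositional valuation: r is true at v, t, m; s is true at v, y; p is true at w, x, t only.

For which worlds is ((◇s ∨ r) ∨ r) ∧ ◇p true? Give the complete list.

t, m

Let φ = ((◇s ∨ r) ∨ r) ∧ ◇p. Evaluate φ at each world:
  u (successors {v}): φ is false.
  v (successors {m}): φ is false.
  w (successors {u, z, t}): φ is false.
  x (successors {v, z}): φ is false.
  y (successors {x}): φ is false.
  z (successors {u, t}): φ is false.
  t (successors {u, t}): φ is true.
  m (successors {u, v, w, t}): φ is true.
For instance, at z:
  At z: (◇s ∨ r) ∨ r is false, ◇p is true, so ((◇s ∨ r) ∨ r) ∧ ◇p is false.
    At z: ◇s ∨ r is false, r is false, so (◇s ∨ r) ∨ r is false.
      At z: ◇s is false, r is false, so ◇s ∨ r is false.
    At z: ◇p requires p at some successor in {u, t}.
      p holds at t, so ◇p is true at z.
Satisfying worlds: {t, m}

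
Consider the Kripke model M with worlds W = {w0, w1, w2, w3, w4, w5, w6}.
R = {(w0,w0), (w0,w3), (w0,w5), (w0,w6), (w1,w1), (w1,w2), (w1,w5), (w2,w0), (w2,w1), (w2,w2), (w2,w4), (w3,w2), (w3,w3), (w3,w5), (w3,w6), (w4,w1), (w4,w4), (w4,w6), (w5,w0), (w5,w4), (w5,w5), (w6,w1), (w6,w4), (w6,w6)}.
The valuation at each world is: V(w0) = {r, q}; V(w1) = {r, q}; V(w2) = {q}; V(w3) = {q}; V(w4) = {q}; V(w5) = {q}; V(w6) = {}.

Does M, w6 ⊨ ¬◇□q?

No

Recall that □ψ holds at a world iff ψ holds at every accessible world, and ◇ψ holds iff ψ holds at some accessible world.
At w6: ◇□q is true, so ¬◇□q is false.
  At w6: ◇□q requires □q at some successor in {w1, w4, w6}.
    □q holds at w1, so ◇□q is true at w6.
      At w1: □q requires q at every successor {w1, w2, w5}.
        At w1: q is true.
        At w2: q is true.
        At w5: q is true.
      So □q is true at w1.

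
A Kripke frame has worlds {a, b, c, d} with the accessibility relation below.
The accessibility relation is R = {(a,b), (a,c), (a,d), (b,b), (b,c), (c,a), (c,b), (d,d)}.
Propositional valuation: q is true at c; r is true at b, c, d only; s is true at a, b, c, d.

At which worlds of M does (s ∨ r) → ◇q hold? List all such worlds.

Recall that ◇ψ holds at a world iff ψ holds at some accessible world.
Let φ = (s ∨ r) → ◇q. Evaluate φ at each world:
  a (successors {b, c, d}): φ is true.
  b (successors {b, c}): φ is true.
  c (successors {a, b}): φ is false.
  d (successors {d}): φ is false.
For instance, at c:
  At c: s ∨ r is true, ◇q is false, so (s ∨ r) → ◇q is false.
    At c: ◇q requires q at some successor in {a, b}.
      At a: q is false.
      At b: q is false.
    So ◇q is false at c.
Satisfying worlds: {a, b}

a, b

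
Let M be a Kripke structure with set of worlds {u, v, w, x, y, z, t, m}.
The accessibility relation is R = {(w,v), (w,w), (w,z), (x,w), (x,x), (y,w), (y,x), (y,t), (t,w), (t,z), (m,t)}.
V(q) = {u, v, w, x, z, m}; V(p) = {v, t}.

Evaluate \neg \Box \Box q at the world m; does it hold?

No

At m: \Box \Box q is true, so \neg \Box \Box q is false.
  At m: \Box \Box q requires \Box q at every successor {t}.
      At t: \Box q requires q at every successor {w, z}.
        At w: q is true.
        At z: q is true.
      So \Box q is true at t.
  So \Box \Box q is true at m.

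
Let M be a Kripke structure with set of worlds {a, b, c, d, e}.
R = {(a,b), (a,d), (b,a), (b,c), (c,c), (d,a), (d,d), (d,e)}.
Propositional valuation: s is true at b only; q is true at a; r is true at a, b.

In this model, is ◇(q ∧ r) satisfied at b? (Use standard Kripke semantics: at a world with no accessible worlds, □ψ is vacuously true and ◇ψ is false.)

At b: ◇(q ∧ r) requires q ∧ r at some successor in {a, c}.
  q ∧ r holds at a, so ◇(q ∧ r) is true at b.

Yes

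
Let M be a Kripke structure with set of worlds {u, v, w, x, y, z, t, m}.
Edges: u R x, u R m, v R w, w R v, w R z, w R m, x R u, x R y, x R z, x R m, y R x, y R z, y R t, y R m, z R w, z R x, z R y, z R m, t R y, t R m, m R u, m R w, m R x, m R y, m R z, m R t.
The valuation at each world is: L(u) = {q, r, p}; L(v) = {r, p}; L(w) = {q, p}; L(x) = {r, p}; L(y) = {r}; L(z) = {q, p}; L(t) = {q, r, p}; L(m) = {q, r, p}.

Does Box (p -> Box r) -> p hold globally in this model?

Let φ = Box (p -> Box r) -> p. Evaluate φ at each world:
  u (successors {x, m}): φ is true.
  v (successors {w}): φ is true.
  w (successors {v, z, m}): φ is true.
  x (successors {u, y, z, m}): φ is true.
  y (successors {x, z, t, m}): φ is true.
  z (successors {w, x, y, m}): φ is true.
  t (successors {y, m}): φ is true.
  m (successors {u, w, x, y, z, t}): φ is true.
For instance, at t:
  At t: Box (p -> Box r) is false, p is true, so Box (p -> Box r) -> p is true.
    At t: Box (p -> Box r) requires p -> Box r at every successor {y, m}.
      p -> Box r fails at m, so Box (p -> Box r) is false at t.

Yes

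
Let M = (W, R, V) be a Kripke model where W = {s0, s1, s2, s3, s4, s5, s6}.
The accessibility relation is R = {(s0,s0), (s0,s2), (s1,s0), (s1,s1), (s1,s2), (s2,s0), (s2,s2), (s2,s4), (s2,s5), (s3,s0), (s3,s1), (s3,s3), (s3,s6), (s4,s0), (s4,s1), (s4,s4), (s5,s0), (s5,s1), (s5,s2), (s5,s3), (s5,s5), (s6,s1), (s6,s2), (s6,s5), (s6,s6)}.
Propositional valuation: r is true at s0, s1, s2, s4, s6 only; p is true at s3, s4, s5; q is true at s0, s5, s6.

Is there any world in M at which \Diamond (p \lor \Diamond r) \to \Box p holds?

Let φ = \Diamond (p \lor \Diamond r) \to \Box p. Evaluate φ at each world:
  s0 (successors {s0, s2}): φ is false.
  s1 (successors {s0, s1, s2}): φ is false.
  s2 (successors {s0, s2, s4, s5}): φ is false.
  s3 (successors {s0, s1, s3, s6}): φ is false.
  s4 (successors {s0, s1, s4}): φ is false.
  s5 (successors {s0, s1, s2, s3, s5}): φ is false.
  s6 (successors {s1, s2, s5, s6}): φ is false.
For instance, at s2:
  At s2: \Diamond (p \lor \Diamond r) is true, \Box p is false, so \Diamond (p \lor \Diamond r) \to \Box p is false.
    At s2: \Diamond (p \lor \Diamond r) requires p \lor \Diamond r at some successor in {s0, s2, s4, s5}.
      p \lor \Diamond r holds at s0, so \Diamond (p \lor \Diamond r) is true at s2.
    At s2: \Box p requires p at every successor {s0, s2, s4, s5}.
      p fails at s0, so \Box p is false at s2.

No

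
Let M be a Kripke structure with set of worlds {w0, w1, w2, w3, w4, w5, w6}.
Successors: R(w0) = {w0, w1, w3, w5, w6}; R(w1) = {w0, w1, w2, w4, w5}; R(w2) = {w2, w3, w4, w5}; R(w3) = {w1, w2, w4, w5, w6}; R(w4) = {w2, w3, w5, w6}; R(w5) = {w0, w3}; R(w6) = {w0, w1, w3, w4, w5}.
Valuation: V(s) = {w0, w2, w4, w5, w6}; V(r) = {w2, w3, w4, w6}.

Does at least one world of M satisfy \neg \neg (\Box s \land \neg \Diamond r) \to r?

Yes

Let φ = \neg \neg (\Box s \land \neg \Diamond r) \to r. Evaluate φ at each world:
  w0 (successors {w0, w1, w3, w5, w6}): φ is true.
  w1 (successors {w0, w1, w2, w4, w5}): φ is true.
  w2 (successors {w2, w3, w4, w5}): φ is true.
  w3 (successors {w1, w2, w4, w5, w6}): φ is true.
  w4 (successors {w2, w3, w5, w6}): φ is true.
  w5 (successors {w0, w3}): φ is true.
  w6 (successors {w0, w1, w3, w4, w5}): φ is true.
Detail at w0 (witness):
  At w0: \neg \neg (\Box s \land \neg \Diamond r) is false, r is false, so \neg \neg (\Box s \land \neg \Diamond r) \to r is true.
    At w0: \neg (\Box s \land \neg \Diamond r) is true, so \neg \neg (\Box s \land \neg \Diamond r) is false.
      At w0: \Box s \land \neg \Diamond r is false, so \neg (\Box s \land \neg \Diamond r) is true.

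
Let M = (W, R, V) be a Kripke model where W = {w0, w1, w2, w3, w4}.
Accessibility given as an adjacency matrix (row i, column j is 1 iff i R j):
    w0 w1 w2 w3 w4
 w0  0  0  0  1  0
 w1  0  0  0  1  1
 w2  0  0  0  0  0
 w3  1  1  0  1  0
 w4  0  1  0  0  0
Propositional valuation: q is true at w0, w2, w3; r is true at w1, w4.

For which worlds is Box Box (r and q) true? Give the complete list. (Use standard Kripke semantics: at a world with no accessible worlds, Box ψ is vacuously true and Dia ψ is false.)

w2

Let φ = Box Box (r and q). Evaluate φ at each world:
  w0 (successors {w3}): φ is false.
  w1 (successors {w3, w4}): φ is false.
  w2 (successors ∅): φ is true.
  w3 (successors {w0, w1, w3}): φ is false.
  w4 (successors {w1}): φ is false.
For instance, at w3:
  At w3: Box Box (r and q) requires Box (r and q) at every successor {w0, w1, w3}.
    Box (r and q) fails at w0, so Box Box (r and q) is false at w3.
      At w0: Box (r and q) requires r and q at every successor {w3}.
        r and q fails at w3, so Box (r and q) is false at w0.
Satisfying worlds: {w2}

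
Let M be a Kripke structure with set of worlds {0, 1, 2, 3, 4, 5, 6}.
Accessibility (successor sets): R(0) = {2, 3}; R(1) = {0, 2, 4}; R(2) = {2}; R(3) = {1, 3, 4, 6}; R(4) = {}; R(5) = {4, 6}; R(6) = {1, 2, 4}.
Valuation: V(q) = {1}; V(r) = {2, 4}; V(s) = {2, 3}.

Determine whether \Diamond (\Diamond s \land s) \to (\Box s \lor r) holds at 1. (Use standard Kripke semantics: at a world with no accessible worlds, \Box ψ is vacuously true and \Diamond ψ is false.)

At 1: \Diamond (\Diamond s \land s) is true, \Box s \lor r is false, so \Diamond (\Diamond s \land s) \to (\Box s \lor r) is false.
  At 1: \Diamond (\Diamond s \land s) requires \Diamond s \land s at some successor in {0, 2, 4}.
    \Diamond s \land s holds at 2, so \Diamond (\Diamond s \land s) is true at 1.
      At 2: \Diamond s is true, s is true, so \Diamond s \land s is true.
  At 1: \Box s is false, r is false, so \Box s \lor r is false.
    At 1: \Box s requires s at every successor {0, 2, 4}.
      s fails at 0, so \Box s is false at 1.

No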